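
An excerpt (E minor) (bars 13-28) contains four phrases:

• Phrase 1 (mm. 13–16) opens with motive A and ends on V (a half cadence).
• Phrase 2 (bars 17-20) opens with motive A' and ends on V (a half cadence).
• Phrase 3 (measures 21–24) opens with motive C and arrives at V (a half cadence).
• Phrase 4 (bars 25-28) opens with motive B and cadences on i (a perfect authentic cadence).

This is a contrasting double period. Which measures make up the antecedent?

In a double period the first pair of phrases (ending half cadence) is the large antecedent and the second pair (ending perfect authentic cadence) is the large consequent; the antecedent is measures 13–20.

measures 13–20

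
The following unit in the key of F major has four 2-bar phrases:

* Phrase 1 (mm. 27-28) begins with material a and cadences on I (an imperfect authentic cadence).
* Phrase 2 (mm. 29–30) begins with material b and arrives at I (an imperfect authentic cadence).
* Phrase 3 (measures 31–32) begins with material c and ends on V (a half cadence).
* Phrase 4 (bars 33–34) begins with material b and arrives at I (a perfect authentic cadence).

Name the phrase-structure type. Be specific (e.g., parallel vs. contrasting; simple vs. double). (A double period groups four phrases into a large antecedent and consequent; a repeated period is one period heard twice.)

Four phrases in two halves: the first half (mm. 27-30) ends with an imperfect authentic cadence, the second (bars 31–34) with a perfect authentic cadence — a large antecedent–consequent pair, i.e. a double period.
Phrase 3 begins with different material from phrase 1, making it contrasting.

contrasting double period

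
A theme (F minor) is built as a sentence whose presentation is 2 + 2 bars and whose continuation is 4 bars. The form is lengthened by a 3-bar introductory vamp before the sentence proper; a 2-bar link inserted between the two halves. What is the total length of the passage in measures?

Basic sentence: 2 + 2 + 4 = 8 bars.
8 (basic form) + 3 (introduction) + 2 (link) = 13.

13 measures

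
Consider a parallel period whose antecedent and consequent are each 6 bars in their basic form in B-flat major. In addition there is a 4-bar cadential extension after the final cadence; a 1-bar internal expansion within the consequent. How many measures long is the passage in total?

17 measures

Basic parallel period: 6 + 6 = 12 bars.
12 (basic form) + 4 (cadential extension) + 1 (internal expansion) = 17.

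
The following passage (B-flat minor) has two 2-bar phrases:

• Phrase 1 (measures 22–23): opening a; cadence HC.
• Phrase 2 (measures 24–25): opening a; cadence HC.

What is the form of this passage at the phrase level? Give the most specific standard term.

Both phrases have the same opening (a) and the same cadence (half cadence): the second is a restatement, not a consequent, so this is a repeated phrase rather than a period.

repeated phrase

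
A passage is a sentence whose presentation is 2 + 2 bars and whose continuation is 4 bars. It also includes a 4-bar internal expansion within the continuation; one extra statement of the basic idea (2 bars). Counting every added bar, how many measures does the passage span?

14 measures

Basic sentence: 2 + 2 + 4 = 8 bars.
8 (basic form) + 4 (internal expansion) + 2 (extra statement) = 14.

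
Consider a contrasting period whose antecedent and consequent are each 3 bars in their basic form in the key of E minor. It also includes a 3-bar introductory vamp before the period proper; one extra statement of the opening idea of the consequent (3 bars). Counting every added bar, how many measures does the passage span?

12 measures

Basic contrasting period: 3 + 3 = 6 bars.
6 (basic form) + 3 (introduction) + 3 (extra statement) = 12.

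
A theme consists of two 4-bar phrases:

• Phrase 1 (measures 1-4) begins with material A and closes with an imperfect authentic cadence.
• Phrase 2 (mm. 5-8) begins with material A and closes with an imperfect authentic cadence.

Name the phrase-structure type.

Both phrases have the same opening (A) and the same cadence (imperfect authentic cadence): the second is a restatement, not a consequent, so this is a repeated phrase rather than a period.

repeated phrase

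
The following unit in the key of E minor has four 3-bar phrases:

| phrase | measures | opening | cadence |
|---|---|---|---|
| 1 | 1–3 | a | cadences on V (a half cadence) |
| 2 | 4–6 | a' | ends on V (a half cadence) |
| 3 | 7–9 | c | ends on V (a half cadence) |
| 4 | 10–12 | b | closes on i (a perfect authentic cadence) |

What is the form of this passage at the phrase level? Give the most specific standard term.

Four phrases in two halves: the first half (mm. 1-6) ends with a half cadence, the second (measures 7–12) with a perfect authentic cadence — a large antecedent–consequent pair, i.e. a double period.
Phrase 3 begins with different material from phrase 1, making it contrasting.

contrasting double period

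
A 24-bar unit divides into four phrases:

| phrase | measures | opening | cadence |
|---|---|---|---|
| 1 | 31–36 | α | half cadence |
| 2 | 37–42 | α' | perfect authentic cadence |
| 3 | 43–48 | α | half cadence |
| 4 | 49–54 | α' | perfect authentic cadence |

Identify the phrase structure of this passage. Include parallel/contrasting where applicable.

repeated period

The cadence pattern HC–PAC–HC–PAC is weak–strong twice, and phrases 3–4 restate phrases 1–2: a period heard twice, not a double period (which would end weakly at phrase 2).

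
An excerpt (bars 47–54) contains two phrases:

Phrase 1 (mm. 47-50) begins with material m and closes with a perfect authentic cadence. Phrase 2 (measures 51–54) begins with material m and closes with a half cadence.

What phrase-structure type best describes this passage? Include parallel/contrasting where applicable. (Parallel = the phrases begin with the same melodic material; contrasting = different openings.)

The second phrase closes with a half cadence, which is not stronger than the first phrase's perfect authentic cadence; without a weak→strong cadential pair there is no antecedent–consequent relationship, so this is a phrase group rather than a period.

phrase group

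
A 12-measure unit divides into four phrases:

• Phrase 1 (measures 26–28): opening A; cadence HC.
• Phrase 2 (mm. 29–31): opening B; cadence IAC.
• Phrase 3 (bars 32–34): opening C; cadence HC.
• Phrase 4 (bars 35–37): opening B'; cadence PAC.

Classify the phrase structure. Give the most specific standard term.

Four phrases in two halves: the first half (measures 26-31) ends with an imperfect authentic cadence, the second (mm. 32–37) with a perfect authentic cadence — a large antecedent–consequent pair, i.e. a double period.
Phrase 3 begins with different material from phrase 1, making it contrasting.

contrasting double period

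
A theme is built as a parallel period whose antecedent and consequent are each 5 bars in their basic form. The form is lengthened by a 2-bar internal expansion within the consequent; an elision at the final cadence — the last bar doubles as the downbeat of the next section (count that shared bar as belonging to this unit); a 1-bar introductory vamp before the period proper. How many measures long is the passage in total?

13 measures

Basic parallel period: 5 + 5 = 10 bars.
10 (basic form) + 2 (internal expansion) + 1 (introduction) = 13.
The elision shares a bar with the next section but does not change this unit's count.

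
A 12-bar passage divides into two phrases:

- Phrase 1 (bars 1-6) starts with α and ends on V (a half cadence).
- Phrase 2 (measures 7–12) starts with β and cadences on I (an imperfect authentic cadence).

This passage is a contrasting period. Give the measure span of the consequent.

measures 7–12

The antecedent is the phrase ending with the weaker cadence (half cadence, phrase 1) and the consequent the one ending more conclusively (imperfect authentic cadence, phrase 2); the consequent is bars 7–12.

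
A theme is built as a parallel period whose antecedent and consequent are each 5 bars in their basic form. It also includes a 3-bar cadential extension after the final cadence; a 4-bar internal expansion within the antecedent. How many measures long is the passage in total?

17 measures

Basic parallel period: 5 + 5 = 10 bars.
10 (basic form) + 3 (cadential extension) + 4 (internal expansion) = 17.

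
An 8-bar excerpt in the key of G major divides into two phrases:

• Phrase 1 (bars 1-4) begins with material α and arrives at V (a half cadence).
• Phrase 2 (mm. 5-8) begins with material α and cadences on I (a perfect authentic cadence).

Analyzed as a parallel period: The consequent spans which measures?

measures 5–8

The antecedent is the phrase ending with the weaker cadence (half cadence, phrase 1) and the consequent the one ending more conclusively (perfect authentic cadence, phrase 2); the consequent is measures 5-8.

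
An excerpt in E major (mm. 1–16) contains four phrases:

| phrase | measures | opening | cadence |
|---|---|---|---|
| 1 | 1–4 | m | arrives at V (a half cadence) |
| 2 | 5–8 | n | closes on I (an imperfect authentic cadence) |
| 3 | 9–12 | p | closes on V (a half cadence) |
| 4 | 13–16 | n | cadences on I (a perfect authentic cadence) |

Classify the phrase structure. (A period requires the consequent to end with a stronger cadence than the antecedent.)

Four phrases in two halves: the first half (mm. 1–8) ends with an imperfect authentic cadence, the second (mm. 9-16) with a perfect authentic cadence — a large antecedent–consequent pair, i.e. a double period.
Phrase 3 begins with different material from phrase 1, making it contrasting.

contrasting double period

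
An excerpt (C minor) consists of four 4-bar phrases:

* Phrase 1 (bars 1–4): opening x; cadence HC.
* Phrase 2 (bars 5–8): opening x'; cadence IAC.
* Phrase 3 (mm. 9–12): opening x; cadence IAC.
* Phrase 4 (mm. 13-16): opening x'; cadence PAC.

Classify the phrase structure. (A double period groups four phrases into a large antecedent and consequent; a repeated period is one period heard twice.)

Four phrases in two halves: the first half (bars 1-8) ends with an imperfect authentic cadence, the second (bars 9–16) with a perfect authentic cadence — a large antecedent–consequent pair, i.e. a double period.
Phrase 3 begins with the same material as phrase 1, making it parallel.

parallel double period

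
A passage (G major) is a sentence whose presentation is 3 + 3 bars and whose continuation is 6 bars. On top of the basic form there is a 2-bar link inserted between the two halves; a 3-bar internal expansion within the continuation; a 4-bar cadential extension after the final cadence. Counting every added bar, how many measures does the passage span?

21 measures

Basic sentence: 3 + 3 + 6 = 12 bars.
12 (basic form) + 2 (link) + 3 (internal expansion) + 4 (cadential extension) = 21.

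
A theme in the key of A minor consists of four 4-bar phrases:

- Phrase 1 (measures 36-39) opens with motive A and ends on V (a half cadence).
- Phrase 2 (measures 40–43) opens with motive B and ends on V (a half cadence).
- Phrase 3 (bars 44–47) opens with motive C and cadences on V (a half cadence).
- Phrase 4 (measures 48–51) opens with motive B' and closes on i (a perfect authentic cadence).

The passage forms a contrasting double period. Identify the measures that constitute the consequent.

measures 44–51

In a double period the four phrases pair into a large antecedent (phrases 1–2, ending half cadence) and a large consequent (phrases 3–4, ending perfect authentic cadence). The consequent spans mm. 44-51.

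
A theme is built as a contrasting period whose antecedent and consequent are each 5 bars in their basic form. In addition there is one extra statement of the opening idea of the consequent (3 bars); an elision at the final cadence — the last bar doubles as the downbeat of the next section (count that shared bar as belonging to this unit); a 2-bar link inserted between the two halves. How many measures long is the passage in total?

15 measures

Basic contrasting period: 5 + 5 = 10 bars.
10 (basic form) + 3 (extra statement) + 2 (link) = 15.
The elision shares a bar with the next section but does not change this unit's count.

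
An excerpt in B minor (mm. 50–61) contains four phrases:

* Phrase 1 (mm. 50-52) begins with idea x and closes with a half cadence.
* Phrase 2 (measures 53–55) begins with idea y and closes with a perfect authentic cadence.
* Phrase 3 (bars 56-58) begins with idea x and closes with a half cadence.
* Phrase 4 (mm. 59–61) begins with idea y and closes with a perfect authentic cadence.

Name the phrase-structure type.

The cadence pattern HC–PAC–HC–PAC is weak–strong twice, and phrases 3–4 restate phrases 1–2: a period heard twice, not a double period (which would end weakly at phrase 2).

repeated period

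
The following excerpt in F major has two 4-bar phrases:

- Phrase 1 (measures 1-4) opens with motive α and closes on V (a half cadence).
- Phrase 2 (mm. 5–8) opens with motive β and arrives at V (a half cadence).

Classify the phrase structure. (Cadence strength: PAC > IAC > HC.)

phrase group

The second phrase closes with a half cadence, which is not stronger than the first phrase's half cadence; without a weak→strong cadential pair there is no antecedent–consequent relationship, so this is a phrase group rather than a period.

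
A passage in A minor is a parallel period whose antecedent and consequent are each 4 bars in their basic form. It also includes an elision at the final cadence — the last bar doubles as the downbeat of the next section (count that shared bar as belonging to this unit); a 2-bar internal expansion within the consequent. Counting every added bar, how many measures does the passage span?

10 measures

Basic parallel period: 4 + 4 = 8 bars.
8 (basic form) + 2 (internal expansion) = 10.
The elision shares a bar with the next section but does not change this unit's count.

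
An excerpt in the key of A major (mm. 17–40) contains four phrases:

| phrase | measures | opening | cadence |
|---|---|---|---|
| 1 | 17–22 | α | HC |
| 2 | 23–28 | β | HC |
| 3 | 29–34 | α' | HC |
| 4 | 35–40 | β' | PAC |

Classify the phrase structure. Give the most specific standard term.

Four phrases in two halves: the first half (measures 17–28) ends with a half cadence, the second (mm. 29-40) with a perfect authentic cadence — a large antecedent–consequent pair, i.e. a double period.
Phrase 3 begins with the same material as phrase 1, making it parallel.

parallel double period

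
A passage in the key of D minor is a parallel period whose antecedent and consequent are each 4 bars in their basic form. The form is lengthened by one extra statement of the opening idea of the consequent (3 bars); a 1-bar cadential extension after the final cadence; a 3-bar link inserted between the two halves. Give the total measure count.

15 measures

Basic parallel period: 4 + 4 = 8 bars.
8 (basic form) + 3 (extra statement) + 1 (cadential extension) + 3 (link) = 15.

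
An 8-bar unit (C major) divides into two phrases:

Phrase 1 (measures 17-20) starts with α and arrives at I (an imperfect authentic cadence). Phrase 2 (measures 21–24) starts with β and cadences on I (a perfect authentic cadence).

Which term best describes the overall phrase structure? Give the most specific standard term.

contrasting period

Phrase 1 ends with an imperfect authentic cadence (weaker) and phrase 2 with a perfect authentic cadence (stronger): antecedent + consequent = a period.
The two phrases open with different material (α / β), so the period is contrasting.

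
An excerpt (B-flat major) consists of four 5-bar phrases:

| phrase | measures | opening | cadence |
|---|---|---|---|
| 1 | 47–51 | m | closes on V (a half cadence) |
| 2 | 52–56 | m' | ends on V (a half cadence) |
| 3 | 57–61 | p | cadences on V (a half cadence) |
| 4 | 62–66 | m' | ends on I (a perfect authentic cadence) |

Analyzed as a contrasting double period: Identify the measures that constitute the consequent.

In a double period the four phrases pair into a large antecedent (phrases 1–2, ending half cadence) and a large consequent (phrases 3–4, ending perfect authentic cadence). The consequent spans measures 57-66.

measures 57–66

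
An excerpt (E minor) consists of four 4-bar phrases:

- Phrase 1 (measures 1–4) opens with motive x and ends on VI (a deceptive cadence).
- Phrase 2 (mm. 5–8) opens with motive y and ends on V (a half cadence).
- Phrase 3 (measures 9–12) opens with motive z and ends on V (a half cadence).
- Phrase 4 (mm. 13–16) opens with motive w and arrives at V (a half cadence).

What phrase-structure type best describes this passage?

phrase group

Phrase 4 ends with a half cadence, no stronger than phrase 2's half cadence, so the four phrases do not form a double period; nor do phrases 3–4 duplicate 1–2, so it is not a repeated period. With no phrase reaching a conclusive cadence, the passage is a phrase group.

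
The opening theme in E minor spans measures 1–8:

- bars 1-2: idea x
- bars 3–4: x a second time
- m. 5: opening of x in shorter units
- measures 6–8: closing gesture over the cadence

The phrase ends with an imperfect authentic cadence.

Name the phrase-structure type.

sentence

Basic idea (measures 1-2) + its repetition (bars 3-4) form the presentation; fragmentation and cadence (mm. 5-8) form the continuation — the 8-bar whole is a sentence.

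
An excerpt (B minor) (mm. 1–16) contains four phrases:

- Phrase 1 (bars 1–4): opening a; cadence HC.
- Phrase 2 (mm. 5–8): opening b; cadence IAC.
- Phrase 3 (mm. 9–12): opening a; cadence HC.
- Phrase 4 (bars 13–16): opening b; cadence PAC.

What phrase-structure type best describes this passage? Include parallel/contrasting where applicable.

parallel double period

Four phrases in two halves: the first half (measures 1–8) ends with an imperfect authentic cadence, the second (measures 9–16) with a perfect authentic cadence — a large antecedent–consequent pair, i.e. a double period.
Phrase 3 begins with the same material as phrase 1, making it parallel.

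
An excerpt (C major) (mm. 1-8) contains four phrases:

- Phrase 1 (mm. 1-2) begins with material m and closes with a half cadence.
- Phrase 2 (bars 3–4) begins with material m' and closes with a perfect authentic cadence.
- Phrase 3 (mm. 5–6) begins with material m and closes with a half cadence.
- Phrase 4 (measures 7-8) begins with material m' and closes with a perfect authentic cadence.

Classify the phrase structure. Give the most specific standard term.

The cadence pattern HC–PAC–HC–PAC is weak–strong twice, and phrases 3–4 restate phrases 1–2: a period heard twice, not a double period (which would end weakly at phrase 2).

repeated period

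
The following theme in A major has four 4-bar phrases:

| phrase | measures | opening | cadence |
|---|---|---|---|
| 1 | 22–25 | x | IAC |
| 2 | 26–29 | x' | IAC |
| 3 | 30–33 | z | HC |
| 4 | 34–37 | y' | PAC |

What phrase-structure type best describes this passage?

contrasting double period

Four phrases in two halves: the first half (measures 22–29) ends with an imperfect authentic cadence, the second (mm. 30-37) with a perfect authentic cadence — a large antecedent–consequent pair, i.e. a double period.
Phrase 3 begins with different material from phrase 1, making it contrasting.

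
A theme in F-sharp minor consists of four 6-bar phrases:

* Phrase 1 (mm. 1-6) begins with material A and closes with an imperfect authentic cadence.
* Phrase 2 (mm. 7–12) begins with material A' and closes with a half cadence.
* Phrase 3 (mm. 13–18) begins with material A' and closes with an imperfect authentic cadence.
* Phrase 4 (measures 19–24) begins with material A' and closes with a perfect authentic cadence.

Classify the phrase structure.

parallel double period

Four phrases in two halves: the first half (bars 1–12) ends with a half cadence, the second (mm. 13–24) with a perfect authentic cadence — a large antecedent–consequent pair, i.e. a double period.
Phrase 3 begins with the same material as phrase 1, making it parallel.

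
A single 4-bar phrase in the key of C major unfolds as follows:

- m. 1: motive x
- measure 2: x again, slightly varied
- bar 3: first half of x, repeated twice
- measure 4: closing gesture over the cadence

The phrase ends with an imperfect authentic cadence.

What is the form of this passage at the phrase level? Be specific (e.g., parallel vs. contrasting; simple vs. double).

Basic idea (m. 1) + its repetition (m. 2) form the presentation; fragmentation and cadence (measures 3–4) form the continuation — the 4-bar whole is a sentence.

sentence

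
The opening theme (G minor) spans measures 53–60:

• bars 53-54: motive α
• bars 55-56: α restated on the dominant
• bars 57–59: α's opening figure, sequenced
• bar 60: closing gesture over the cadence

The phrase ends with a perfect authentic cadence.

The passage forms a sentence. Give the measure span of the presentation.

The presentation of a sentence is the basic idea (measures 53-54) plus its repetition (mm. 55–56); the presentation is therefore bars 53–56.

measures 53–56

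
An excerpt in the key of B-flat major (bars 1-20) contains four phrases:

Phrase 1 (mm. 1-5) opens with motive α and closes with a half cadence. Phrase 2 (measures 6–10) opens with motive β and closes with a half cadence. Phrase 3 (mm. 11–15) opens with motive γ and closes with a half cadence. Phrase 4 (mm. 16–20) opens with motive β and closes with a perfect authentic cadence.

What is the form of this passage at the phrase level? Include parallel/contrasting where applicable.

Four phrases in two halves: the first half (measures 1–10) ends with a half cadence, the second (measures 11–20) with a perfect authentic cadence — a large antecedent–consequent pair, i.e. a double period.
Phrase 3 begins with different material from phrase 1, making it contrasting.

contrasting double period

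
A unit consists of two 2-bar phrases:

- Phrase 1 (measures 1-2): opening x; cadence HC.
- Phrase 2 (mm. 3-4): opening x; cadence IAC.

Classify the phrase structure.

parallel period

Phrase 1 ends with a half cadence (weaker) and phrase 2 with an imperfect authentic cadence (stronger): antecedent + consequent = a period.
The two phrases open with the same material (x / x), so the period is parallel.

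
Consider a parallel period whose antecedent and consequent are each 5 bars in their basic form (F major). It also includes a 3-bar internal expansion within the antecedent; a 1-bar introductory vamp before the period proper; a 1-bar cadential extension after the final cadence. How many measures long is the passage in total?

15 measures

Basic parallel period: 5 + 5 = 10 bars.
10 (basic form) + 3 (internal expansion) + 1 (introduction) + 1 (cadential extension) = 15.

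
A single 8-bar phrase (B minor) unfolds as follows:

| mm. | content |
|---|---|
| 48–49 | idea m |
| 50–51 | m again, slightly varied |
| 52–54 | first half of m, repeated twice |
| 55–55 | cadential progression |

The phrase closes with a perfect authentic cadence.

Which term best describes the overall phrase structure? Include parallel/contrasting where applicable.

sentence

Basic idea (mm. 48-49) + its repetition (measures 50–51) form the presentation; fragmentation and cadence (mm. 52–55) form the continuation — the 8-bar whole is a sentence.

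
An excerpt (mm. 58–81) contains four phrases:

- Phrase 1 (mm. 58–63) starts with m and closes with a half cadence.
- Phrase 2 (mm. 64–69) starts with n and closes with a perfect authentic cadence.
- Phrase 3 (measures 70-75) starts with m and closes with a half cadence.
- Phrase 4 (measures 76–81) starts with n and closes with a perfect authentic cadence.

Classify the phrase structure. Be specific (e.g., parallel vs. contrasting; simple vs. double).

repeated period

The cadence pattern HC–PAC–HC–PAC is weak–strong twice, and phrases 3–4 restate phrases 1–2: a period heard twice, not a double period (which would end weakly at phrase 2).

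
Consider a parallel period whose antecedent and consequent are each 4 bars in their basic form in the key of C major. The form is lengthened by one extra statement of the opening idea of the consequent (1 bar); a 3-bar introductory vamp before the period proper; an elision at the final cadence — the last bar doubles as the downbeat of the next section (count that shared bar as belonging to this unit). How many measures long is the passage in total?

Basic parallel period: 4 + 4 = 8 bars.
8 (basic form) + 1 (extra statement) + 3 (introduction) = 12.
The elision shares a bar with the next section but does not change this unit's count.

12 measures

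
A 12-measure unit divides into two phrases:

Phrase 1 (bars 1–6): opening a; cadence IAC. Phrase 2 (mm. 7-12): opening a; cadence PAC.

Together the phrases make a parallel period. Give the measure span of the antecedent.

measures 1–6

The phrase ending with the weaker cadence (imperfect authentic cadence) is the antecedent; the one ending more conclusively (perfect authentic cadence) is the consequent. The antecedent is measures 1–6.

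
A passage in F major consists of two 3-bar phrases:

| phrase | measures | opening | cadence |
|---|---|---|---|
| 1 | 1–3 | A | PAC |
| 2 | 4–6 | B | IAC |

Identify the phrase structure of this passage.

The second phrase closes with an imperfect authentic cadence, which is not stronger than the first phrase's perfect authentic cadence; without a weak→strong cadential pair there is no antecedent–consequent relationship, so this is a phrase group rather than a period.

phrase group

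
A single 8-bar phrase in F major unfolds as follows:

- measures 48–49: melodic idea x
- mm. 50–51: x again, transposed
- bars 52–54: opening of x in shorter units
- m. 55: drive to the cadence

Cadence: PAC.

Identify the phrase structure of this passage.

sentence

Basic idea (bars 48–49) + its repetition (bars 50–51) form the presentation; fragmentation and cadence (bars 52–55) form the continuation — the 8-bar whole is a sentence.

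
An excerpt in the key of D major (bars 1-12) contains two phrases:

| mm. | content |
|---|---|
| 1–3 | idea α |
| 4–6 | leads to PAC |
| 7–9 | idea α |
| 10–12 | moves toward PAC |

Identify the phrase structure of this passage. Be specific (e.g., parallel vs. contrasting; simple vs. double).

repeated phrase

Both phrases have the same opening (α) and the same cadence (perfect authentic cadence): the second is a restatement, not a consequent, so this is a repeated phrase rather than a period.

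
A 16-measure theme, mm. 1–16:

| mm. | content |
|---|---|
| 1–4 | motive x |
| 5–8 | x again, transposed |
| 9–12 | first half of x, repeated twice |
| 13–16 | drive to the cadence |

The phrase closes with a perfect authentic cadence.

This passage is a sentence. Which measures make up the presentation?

The presentation of a sentence is the basic idea (bars 1–4) plus its repetition (bars 5–8); the presentation is therefore mm. 1–8.

measures 1–8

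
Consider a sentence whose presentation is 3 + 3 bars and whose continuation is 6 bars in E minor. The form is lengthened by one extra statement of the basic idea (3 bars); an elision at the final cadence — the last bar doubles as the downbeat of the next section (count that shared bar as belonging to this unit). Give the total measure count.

Basic sentence: 3 + 3 + 6 = 12 bars.
12 (basic form) + 3 (extra statement) = 15.
The elision shares a bar with the next section but does not change this unit's count.

15 measures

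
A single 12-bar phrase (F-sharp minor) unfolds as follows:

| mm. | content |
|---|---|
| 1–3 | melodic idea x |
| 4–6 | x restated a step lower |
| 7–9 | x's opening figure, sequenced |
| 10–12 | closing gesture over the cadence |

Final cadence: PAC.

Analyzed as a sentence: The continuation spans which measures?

measures 7–12

After the presentation (mm. 1-6), the continuation covers the fragmentation through the cadence: mm. 7-12.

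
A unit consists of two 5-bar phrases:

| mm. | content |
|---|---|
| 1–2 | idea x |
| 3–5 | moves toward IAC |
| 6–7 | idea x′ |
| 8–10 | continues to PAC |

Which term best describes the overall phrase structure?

Phrase 1 ends with an imperfect authentic cadence (weaker) and phrase 2 with a perfect authentic cadence (stronger): antecedent + consequent = a period.
The two phrases open with the same material (x / x′), so the period is parallel.

parallel period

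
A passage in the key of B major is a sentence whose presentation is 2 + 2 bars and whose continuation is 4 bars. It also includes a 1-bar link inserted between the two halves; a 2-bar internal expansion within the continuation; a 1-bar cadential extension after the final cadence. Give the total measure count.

12 measures

Basic sentence: 2 + 2 + 4 = 8 bars.
8 (basic form) + 1 (link) + 2 (internal expansion) + 1 (cadential extension) = 12.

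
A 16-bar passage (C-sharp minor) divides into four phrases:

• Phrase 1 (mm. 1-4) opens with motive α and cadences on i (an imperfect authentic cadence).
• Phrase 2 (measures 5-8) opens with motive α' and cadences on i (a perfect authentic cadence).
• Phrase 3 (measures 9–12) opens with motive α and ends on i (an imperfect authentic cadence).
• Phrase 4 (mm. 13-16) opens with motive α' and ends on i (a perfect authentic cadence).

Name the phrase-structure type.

repeated period

The cadence pattern IAC–PAC–IAC–PAC is weak–strong twice, and phrases 3–4 restate phrases 1–2: a period heard twice, not a double period (which would end weakly at phrase 2).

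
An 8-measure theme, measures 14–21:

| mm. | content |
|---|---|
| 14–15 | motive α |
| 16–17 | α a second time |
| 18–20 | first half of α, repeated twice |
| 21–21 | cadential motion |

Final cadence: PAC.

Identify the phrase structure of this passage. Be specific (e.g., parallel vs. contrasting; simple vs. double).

Basic idea (mm. 14–15) + its repetition (bars 16–17) form the presentation; fragmentation and cadence (measures 18-21) form the continuation — the 8-bar whole is a sentence.

sentence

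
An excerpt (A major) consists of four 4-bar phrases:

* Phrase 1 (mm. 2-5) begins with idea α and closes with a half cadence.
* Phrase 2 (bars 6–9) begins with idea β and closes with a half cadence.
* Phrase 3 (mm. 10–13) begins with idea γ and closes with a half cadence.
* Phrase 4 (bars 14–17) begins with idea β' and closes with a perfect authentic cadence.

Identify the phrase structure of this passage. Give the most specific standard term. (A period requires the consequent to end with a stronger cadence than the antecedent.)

contrasting double period

Four phrases in two halves: the first half (bars 2–9) ends with a half cadence, the second (measures 10–17) with a perfect authentic cadence — a large antecedent–consequent pair, i.e. a double period.
Phrase 3 begins with different material from phrase 1, making it contrasting.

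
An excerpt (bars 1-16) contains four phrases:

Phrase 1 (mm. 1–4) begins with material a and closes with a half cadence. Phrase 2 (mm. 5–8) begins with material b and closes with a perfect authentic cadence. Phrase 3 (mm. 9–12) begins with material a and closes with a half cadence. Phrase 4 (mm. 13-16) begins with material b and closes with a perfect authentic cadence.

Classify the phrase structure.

repeated period

The cadence pattern HC–PAC–HC–PAC is weak–strong twice, and phrases 3–4 restate phrases 1–2: a period heard twice, not a double period (which would end weakly at phrase 2).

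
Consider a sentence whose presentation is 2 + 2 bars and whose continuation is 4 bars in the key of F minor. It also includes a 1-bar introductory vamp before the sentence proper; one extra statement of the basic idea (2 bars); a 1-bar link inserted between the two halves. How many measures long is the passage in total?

12 measures

Basic sentence: 2 + 2 + 4 = 8 bars.
8 (basic form) + 1 (introduction) + 2 (extra statement) + 1 (link) = 12.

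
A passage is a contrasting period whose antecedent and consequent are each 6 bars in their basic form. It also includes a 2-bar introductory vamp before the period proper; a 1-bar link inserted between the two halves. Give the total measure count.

15 measures

Basic contrasting period: 6 + 6 = 12 bars.
12 (basic form) + 2 (introduction) + 1 (link) = 15.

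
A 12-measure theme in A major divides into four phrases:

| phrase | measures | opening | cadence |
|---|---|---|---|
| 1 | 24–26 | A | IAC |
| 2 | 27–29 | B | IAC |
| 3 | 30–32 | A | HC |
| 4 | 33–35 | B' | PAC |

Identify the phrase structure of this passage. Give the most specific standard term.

parallel double period

Four phrases in two halves: the first half (measures 24–29) ends with an imperfect authentic cadence, the second (measures 30-35) with a perfect authentic cadence — a large antecedent–consequent pair, i.e. a double period.
Phrase 3 begins with the same material as phrase 1, making it parallel.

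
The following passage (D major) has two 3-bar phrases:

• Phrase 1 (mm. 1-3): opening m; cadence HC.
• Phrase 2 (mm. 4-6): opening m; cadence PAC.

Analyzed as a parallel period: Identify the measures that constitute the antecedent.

The antecedent is the phrase ending with the weaker cadence (half cadence, phrase 1) and the consequent the one ending more conclusively (perfect authentic cadence, phrase 2); the antecedent is bars 1–3.

measures 1–3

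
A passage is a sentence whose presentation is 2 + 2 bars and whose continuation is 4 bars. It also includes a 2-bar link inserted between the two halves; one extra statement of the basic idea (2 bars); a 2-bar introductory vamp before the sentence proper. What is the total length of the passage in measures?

Basic sentence: 2 + 2 + 4 = 8 bars.
8 (basic form) + 2 (link) + 2 (extra statement) + 2 (introduction) = 14.

14 measures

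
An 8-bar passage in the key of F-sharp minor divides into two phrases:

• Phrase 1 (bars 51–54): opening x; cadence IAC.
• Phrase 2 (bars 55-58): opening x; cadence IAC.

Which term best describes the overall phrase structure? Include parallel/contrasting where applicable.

repeated phrase

Both phrases have the same opening (x) and the same cadence (imperfect authentic cadence): the second is a restatement, not a consequent, so this is a repeated phrase rather than a period.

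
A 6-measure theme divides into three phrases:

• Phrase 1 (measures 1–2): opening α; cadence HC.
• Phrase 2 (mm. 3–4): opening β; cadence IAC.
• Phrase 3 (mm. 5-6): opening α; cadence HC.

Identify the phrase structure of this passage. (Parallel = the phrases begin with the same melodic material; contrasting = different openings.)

The final phrase closes with a half cadence, which is not stronger than the preceding imperfect authentic cadence; the 3 phrases lack an overall antecedent–consequent design and so form a phrase group.

phrase group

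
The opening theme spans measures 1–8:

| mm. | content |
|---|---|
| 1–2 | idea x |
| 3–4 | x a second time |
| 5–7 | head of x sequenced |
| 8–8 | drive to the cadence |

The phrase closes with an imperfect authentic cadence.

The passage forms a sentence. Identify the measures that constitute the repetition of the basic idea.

measures 3–4

The presentation of a sentence is the basic idea (bars 1–2) plus its repetition (bars 3–4); the repetition of the basic idea is therefore bars 3–4.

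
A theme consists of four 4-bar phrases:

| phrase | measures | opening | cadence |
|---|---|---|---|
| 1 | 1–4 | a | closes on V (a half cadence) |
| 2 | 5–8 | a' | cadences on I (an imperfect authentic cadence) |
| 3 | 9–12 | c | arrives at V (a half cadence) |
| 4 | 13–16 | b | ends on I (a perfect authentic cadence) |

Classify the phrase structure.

Four phrases in two halves: the first half (mm. 1–8) ends with an imperfect authentic cadence, the second (mm. 9–16) with a perfect authentic cadence — a large antecedent–consequent pair, i.e. a double period.
Phrase 3 begins with different material from phrase 1, making it contrasting.

contrasting double period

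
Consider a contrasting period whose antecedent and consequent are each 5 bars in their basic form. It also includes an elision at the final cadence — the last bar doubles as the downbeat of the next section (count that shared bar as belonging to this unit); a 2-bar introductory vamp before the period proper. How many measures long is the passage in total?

Basic contrasting period: 5 + 5 = 10 bars.
10 (basic form) + 2 (introduction) = 12.
The elision shares a bar with the next section but does not change this unit's count.

12 measures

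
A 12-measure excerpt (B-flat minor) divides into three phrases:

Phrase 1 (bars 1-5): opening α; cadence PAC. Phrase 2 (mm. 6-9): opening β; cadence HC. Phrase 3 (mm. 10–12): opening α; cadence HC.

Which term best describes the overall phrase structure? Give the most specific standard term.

phrase group

The final phrase closes with a half cadence, which is not stronger than the preceding half cadence; the 3 phrases lack an overall antecedent–consequent design and so form a phrase group.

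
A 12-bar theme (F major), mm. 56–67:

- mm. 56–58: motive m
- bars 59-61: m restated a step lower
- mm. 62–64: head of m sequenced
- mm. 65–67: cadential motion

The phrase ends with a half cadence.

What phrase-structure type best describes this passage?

sentence

Basic idea (mm. 56–58) + its repetition (measures 59-61) form the presentation; fragmentation and cadence (mm. 62–67) form the continuation — the 12-bar whole is a sentence.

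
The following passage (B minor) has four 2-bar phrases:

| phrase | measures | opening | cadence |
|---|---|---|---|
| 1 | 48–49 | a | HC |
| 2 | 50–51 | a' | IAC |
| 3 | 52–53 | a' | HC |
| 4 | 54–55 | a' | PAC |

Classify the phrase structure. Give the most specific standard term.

Four phrases in two halves: the first half (bars 48-51) ends with an imperfect authentic cadence, the second (bars 52-55) with a perfect authentic cadence — a large antecedent–consequent pair, i.e. a double period.
Phrase 3 begins with the same material as phrase 1, making it parallel.

parallel double period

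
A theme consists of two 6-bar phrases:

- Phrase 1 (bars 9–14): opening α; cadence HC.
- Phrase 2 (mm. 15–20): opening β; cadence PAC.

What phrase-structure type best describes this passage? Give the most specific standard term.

Phrase 1 ends with a half cadence (weaker) and phrase 2 with a perfect authentic cadence (stronger): antecedent + consequent = a period.
The two phrases open with different material (α / β), so the period is contrasting.

contrasting period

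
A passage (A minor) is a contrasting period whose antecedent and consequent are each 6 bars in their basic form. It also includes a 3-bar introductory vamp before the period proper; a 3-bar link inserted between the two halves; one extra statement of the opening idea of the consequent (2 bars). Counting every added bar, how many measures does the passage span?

Basic contrasting period: 6 + 6 = 12 bars.
12 (basic form) + 3 (introduction) + 3 (link) + 2 (extra statement) = 20.

20 measures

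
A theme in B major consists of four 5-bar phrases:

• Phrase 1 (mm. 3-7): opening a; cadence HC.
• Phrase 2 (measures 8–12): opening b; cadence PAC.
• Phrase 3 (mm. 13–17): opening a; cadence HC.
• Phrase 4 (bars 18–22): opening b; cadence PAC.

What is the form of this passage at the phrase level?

repeated period

The cadence pattern HC–PAC–HC–PAC is weak–strong twice, and phrases 3–4 restate phrases 1–2: a period heard twice, not a double period (which would end weakly at phrase 2).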